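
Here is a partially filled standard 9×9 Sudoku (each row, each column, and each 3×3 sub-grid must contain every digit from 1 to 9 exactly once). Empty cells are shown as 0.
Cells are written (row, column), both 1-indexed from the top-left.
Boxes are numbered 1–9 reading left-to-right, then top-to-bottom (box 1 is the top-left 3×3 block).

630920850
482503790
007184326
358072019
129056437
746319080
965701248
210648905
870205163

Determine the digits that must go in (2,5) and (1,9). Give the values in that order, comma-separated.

6,4

For (2,5):
  Row 2 already contains {2, 3, 4, 5, 7, 8, 9}.
  Column 5 already contains {1, 2, 4, 5, 7, 8}.
  Its 3×3 block (box 2) already contains {1, 2, 3, 4, 5, 8, 9}.
  The only value from 1–9 not eliminated is 6, so (2,5) = 6.
For (1,9):
  Consider where 4 can go in box 3.
  (2,9) is out (row 2 already has a 4).
  So the only cell in box 3 that can hold 4 is (1,9).
  So (1,9) = 4.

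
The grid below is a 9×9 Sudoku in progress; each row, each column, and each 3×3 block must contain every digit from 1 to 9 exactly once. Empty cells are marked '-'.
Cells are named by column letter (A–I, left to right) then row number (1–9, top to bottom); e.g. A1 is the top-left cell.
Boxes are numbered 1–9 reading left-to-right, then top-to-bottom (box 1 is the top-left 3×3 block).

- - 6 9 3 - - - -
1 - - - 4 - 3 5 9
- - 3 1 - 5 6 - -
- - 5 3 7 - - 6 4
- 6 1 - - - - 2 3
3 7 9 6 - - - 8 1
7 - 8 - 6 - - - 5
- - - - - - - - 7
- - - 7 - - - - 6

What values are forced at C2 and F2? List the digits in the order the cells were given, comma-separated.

7,6

For C2:
  Consider where 7 can go in column C.
  C8 is out (row 8 already has a 7).
  C9 is out (row 9 already has a 7).
  So the only cell in column C that can hold 7 is C2.
  So C2 = 7.
For F2:
  Consider where 6 can go in row 2.
  B2 is out (column B already has a 6).
  C2 is out (column C already has a 6).
  D2 is out (column D already has a 6).
  So the only cell in row 2 that can hold 6 is F2.
  So F2 = 6.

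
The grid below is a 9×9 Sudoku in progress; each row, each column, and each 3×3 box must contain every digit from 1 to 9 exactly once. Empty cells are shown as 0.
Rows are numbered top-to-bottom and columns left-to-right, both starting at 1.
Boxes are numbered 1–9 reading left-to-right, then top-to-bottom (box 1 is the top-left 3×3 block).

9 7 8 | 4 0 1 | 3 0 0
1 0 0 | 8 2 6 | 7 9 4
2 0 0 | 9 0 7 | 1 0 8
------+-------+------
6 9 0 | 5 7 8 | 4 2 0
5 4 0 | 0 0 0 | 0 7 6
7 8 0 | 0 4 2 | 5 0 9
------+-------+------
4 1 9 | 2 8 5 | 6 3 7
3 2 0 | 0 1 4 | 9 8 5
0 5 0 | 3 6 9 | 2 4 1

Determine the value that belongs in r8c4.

7

Row 8 already contains {1, 2, 3, 4, 5, 8, 9}.
Column 4 already contains {2, 3, 4, 5, 8, 9}.
Its 3×3 block (box 8) already contains {1, 2, 3, 4, 5, 6, 8, 9}.
The only value from 1–9 not eliminated is 7, so r8c4 = 7.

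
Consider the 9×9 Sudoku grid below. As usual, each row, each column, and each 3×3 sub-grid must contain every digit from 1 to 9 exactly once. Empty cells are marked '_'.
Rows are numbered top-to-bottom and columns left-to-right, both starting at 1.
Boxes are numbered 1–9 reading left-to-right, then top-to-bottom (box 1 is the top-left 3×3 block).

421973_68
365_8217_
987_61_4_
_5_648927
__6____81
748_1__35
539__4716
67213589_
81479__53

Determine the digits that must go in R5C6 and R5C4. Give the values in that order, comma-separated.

For R5C6:
  Consider where 7 can go in column 6.
  R6C6 is out (row 6 already has a 7).
  R9C6 is out (row 9 already has a 7).
  So the only cell in column 6 that can hold 7 is R5C6.
  So R5C6 = 7.
For R5C4:
  Consider where 3 can go in box 5.
  R5C5 is out (column 5 already has a 3).
  R5C6 is out (column 6 already has a 3).
  R6C4 is out (row 6 already has a 3).
  R6C6 is out (row 6 already has a 3).
  So the only cell in box 5 that can hold 3 is R5C4.
  So R5C4 = 3.

7,3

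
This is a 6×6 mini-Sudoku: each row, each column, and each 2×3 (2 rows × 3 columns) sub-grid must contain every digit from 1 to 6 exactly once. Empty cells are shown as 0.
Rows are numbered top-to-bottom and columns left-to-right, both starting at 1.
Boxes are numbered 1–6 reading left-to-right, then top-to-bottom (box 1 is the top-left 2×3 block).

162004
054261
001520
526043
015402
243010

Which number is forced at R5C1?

Row 5 already contains {1, 2, 4, 5}.
Column 1 already contains {1, 2, 5}.
Its 2×3 block (box 5) already contains {1, 2, 3, 4, 5}.
The only value from 1–6 not eliminated is 6, so R5C1 = 6.

6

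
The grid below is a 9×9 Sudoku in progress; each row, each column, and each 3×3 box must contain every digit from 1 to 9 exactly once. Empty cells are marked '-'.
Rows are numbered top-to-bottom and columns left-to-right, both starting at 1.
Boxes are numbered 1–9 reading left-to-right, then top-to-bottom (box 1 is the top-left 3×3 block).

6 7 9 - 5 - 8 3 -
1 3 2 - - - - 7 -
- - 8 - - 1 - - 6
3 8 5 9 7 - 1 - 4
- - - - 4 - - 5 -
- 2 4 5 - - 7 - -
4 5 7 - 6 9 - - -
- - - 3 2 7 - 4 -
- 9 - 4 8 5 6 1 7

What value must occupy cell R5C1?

Cell R5C1 itself could take any of {7, 9} by direct elimination.
Consider where 7 can go in column 1.
R3C1 is out (box 1 already has a 7).
R6C1 is out (row 6 already has a 7).
R8C1 is out (row 8 already has a 7).
R9C1 is out (row 9 already has a 7).
So the only cell in column 1 that can hold 7 is R5C1.
Therefore R5C1 = 7.

7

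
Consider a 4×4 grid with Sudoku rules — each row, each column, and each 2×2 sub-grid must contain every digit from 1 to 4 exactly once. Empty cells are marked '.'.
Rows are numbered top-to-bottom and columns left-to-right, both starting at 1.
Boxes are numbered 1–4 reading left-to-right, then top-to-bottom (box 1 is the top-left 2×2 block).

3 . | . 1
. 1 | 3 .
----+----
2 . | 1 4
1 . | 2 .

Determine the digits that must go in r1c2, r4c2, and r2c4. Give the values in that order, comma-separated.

2,4,2

For r1c2:
  Consider where 2 can go in row 1.
  r1c3 is out (column 3 already has a 2).
  So the only cell in row 1 that can hold 2 is r1c2.
  So r1c2 = 2.
For r4c2:
  Consider where 4 can go in row 4.
  r4c4 is out (column 4 already has a 4).
  So the only cell in row 4 that can hold 4 is r4c2.
  So r4c2 = 4.
For r2c4:
  Row 2 already contains {1, 3}.
  Column 4 already contains {1, 4}.
  Its 2×2 block (box 2) already contains {1, 3}.
  The only value from 1–4 not eliminated is 2, so r2c4 = 2.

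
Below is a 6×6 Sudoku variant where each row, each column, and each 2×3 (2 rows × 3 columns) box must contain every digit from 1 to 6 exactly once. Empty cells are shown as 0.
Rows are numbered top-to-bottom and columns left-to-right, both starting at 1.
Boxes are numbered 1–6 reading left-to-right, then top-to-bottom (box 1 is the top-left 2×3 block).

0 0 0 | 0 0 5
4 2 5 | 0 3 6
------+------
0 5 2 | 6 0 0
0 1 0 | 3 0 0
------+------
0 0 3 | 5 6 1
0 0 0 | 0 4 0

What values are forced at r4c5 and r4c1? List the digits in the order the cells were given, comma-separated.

5,6

For r4c5:
  Consider where 5 can go in row 4.
  r4c1 is out (box 3 already has a 5).
  r4c3 is out (column 3 already has a 5).
  r4c6 is out (column 6 already has a 5).
  So the only cell in row 4 that can hold 5 is r4c5.
  So r4c5 = 5.
For r4c1:
  Row 4 already contains {1, 3}.
  Column 1 already contains {4}.
  Its 2×3 block (box 3) already contains {1, 2, 5}.
  The only value from 1–6 not eliminated is 6, so r4c1 = 6.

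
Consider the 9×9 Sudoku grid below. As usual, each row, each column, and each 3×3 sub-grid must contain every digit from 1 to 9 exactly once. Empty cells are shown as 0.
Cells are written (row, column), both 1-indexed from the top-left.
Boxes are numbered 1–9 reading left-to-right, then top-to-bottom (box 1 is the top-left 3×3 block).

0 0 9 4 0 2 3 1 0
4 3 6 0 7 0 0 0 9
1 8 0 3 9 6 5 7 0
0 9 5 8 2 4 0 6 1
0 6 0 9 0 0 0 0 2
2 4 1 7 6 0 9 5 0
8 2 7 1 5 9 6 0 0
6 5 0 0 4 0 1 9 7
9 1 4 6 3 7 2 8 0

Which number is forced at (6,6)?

Row 6 already contains {1, 2, 4, 5, 6, 7, 9}.
Column 6 already contains {2, 4, 6, 7, 9}.
Its 3×3 block (box 5) already contains {2, 4, 6, 7, 8, 9}.
The only value from 1–9 not eliminated is 3, so (6,6) = 3.

3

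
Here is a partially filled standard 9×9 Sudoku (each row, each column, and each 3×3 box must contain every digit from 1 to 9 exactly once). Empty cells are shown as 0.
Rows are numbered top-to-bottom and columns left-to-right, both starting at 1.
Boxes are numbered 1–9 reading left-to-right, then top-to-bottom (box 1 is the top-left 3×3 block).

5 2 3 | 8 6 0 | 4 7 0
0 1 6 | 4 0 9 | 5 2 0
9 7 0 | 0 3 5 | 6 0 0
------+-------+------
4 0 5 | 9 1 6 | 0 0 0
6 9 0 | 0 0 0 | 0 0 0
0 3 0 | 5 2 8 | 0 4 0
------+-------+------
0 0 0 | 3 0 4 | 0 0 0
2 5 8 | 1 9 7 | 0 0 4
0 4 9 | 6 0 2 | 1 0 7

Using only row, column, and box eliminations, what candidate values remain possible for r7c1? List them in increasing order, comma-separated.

1,7

Row 7 already contains {3, 4}.
Column 1 already contains {2, 4, 5, 6, 9}.
Its 3×3 block (box 7) already contains {2, 4, 5, 8, 9}.
Removing those from 1–9 leaves {1, 7} as the candidates for r7c1.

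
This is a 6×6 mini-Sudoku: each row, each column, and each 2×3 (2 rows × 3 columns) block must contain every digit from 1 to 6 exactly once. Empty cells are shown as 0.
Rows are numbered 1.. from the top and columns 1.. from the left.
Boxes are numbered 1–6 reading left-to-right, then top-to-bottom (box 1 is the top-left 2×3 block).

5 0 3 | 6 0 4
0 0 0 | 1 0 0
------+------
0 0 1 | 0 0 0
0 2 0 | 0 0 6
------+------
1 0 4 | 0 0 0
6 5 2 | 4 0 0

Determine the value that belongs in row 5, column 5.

6

Cell row 5, column 5 itself could take any of {2, 3, 5, 6} by direct elimination.
Consider where 6 can go in box 6.
row 5, column 4 is out (column 4 already has a 6).
row 5, column 6 is out (column 6 already has a 6).
row 6, column 5 is out (row 6 already has a 6).
row 6, column 6 is out (row 6 already has a 6).
So the only cell in box 6 that can hold 6 is row 5, column 5.
Therefore row 5, column 5 = 6.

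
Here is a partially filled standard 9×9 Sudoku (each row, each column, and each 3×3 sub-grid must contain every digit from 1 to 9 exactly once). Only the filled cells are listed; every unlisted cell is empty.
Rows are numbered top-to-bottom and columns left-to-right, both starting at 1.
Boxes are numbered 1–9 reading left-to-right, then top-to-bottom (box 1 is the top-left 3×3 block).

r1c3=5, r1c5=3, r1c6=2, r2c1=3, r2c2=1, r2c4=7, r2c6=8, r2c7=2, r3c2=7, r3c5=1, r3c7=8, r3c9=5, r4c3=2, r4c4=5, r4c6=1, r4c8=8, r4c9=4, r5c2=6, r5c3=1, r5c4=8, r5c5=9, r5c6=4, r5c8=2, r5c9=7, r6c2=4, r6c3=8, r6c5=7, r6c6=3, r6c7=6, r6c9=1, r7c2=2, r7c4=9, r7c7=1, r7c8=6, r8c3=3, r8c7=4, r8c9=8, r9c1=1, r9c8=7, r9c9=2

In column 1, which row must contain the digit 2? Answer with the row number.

Consider where 2 can go in column 1.
r1c1 is out (row 1 already has a 2). r4c1 is out (row 4 already has a 2). r5c1 is out (row 5 already has a 2). r6c1 is out (box 4 already has a 2). The remaining empty cells in column 1 are similarly blocked.
So the only cell in column 1 that can hold 2 is r3c1.
That is row 3.

3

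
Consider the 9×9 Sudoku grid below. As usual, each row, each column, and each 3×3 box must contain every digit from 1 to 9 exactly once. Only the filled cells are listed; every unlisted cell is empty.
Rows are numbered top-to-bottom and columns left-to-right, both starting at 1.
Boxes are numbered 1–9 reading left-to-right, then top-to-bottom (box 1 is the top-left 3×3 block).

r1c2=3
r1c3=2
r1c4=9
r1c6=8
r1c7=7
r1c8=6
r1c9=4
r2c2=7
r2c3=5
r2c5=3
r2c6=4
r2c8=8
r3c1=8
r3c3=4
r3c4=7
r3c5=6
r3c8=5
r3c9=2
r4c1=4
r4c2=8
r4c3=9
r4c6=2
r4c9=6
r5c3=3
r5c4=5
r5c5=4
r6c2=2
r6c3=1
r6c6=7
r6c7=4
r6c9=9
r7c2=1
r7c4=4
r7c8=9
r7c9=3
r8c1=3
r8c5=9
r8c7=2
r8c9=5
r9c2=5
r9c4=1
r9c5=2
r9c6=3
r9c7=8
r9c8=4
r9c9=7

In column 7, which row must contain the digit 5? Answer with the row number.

4

Consider where 5 can go in column 7.
r2c7 is out (row 2 already has a 5).
r3c7 is out (row 3 already has a 5).
r5c7 is out (row 5 already has a 5).
r7c7 is out (box 9 already has a 5).
So the only cell in column 7 that can hold 5 is r4c7.
That is row 4.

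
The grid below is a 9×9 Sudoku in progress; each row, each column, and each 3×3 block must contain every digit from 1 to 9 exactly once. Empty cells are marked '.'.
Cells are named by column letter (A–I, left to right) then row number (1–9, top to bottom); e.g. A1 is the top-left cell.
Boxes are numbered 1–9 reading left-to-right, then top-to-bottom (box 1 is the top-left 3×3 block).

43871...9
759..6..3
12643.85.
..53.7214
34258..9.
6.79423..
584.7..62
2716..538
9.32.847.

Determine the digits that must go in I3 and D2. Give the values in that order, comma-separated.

For I3:
  Row 3 already contains {1, 2, 3, 4, 5, 6, 8}.
  Column I already contains {2, 3, 4, 8, 9}.
  Its 3×3 block (box 3) already contains {3, 5, 8, 9}.
  The only value from 1–9 not eliminated is 7, so I3 = 7.
For D2:
  Row 2 already contains {3, 5, 6, 7, 9}.
  Column D already contains {2, 3, 4, 5, 6, 7, 9}.
  Its 3×3 block (box 2) already contains {1, 3, 4, 6, 7}.
  The only value from 1–9 not eliminated is 8, so D2 = 8.

7,8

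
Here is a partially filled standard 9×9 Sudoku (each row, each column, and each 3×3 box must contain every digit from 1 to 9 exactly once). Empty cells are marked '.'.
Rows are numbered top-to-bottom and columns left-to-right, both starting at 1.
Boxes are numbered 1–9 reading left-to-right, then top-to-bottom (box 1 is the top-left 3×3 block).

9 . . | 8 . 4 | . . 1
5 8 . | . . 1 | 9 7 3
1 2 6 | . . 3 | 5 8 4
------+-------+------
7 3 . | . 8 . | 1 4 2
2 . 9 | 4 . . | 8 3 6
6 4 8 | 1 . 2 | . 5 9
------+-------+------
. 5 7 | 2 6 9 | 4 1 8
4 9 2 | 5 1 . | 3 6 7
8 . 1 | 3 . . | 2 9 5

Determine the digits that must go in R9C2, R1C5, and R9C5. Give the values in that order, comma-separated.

For R9C2:
  Row 9 already contains {1, 2, 3, 5, 8, 9}.
  Column 2 already contains {2, 3, 4, 5, 8, 9}.
  Its 3×3 block (box 7) already contains {1, 2, 4, 5, 7, 8, 9}.
  The only value from 1–9 not eliminated is 6, so R9C2 = 6.
For R1C5:
  Consider where 5 can go in row 1.
  R1C2 is out (column 2 already has a 5).
  R1C3 is out (box 1 already has a 5).
  R1C7 is out (column 7 already has a 5).
  R1C8 is out (column 8 already has a 5).
  So the only cell in row 1 that can hold 5 is R1C5.
  So R1C5 = 5.
For R9C5:
  Consider where 4 can go in row 9.
  R9C2 is out (column 2 already has a 4).
  R9C6 is out (column 6 already has a 4).
  So the only cell in row 9 that can hold 4 is R9C5.
  So R9C5 = 4.

6,5,4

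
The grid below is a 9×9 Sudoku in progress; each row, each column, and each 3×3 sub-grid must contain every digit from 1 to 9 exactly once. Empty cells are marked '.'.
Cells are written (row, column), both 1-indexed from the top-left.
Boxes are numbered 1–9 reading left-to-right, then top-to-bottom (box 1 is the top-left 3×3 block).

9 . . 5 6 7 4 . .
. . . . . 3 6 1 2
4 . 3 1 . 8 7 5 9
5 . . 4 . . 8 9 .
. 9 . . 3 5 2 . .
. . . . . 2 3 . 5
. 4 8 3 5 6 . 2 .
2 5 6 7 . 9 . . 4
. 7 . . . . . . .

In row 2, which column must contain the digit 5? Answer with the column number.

3

Consider where 5 can go in row 2.
(2,1) is out (column 1 already has a 5).
(2,2) is out (column 2 already has a 5).
(2,4) is out (column 4 already has a 5).
(2,5) is out (column 5 already has a 5).
So the only cell in row 2 that can hold 5 is (2,3).
That is column 3.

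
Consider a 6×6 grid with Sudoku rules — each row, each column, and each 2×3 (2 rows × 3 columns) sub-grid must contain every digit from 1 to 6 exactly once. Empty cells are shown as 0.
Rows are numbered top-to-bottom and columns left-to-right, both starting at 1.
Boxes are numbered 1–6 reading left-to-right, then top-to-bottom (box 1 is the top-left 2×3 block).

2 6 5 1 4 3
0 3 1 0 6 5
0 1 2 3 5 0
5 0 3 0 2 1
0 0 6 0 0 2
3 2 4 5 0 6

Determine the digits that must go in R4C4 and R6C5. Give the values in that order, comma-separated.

6,1

For R4C4:
  Consider where 6 can go in box 4.
  R3C6 is out (column 6 already has a 6).
  So the only cell in box 4 that can hold 6 is R4C4.
  So R4C4 = 6.
For R6C5:
  Row 6 already contains {2, 3, 4, 5, 6}.
  Column 5 already contains {2, 4, 5, 6}.
  Its 2×3 block (box 6) already contains {2, 5, 6}.
  The only value from 1–6 not eliminated is 1, so R6C5 = 1.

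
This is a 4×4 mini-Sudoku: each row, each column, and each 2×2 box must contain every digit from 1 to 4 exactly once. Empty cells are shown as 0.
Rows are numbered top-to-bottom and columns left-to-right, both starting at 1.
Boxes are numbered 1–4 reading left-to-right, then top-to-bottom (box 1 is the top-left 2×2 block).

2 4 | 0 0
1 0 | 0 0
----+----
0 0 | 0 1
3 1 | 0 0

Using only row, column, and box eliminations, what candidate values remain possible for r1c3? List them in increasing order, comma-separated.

Row 1 already contains {2, 4}.
Column 3 already contains {}.
Its 2×2 block (box 2) already contains {}.
Removing those from 1–4 leaves {1, 3} as the candidates for r1c3.

1,3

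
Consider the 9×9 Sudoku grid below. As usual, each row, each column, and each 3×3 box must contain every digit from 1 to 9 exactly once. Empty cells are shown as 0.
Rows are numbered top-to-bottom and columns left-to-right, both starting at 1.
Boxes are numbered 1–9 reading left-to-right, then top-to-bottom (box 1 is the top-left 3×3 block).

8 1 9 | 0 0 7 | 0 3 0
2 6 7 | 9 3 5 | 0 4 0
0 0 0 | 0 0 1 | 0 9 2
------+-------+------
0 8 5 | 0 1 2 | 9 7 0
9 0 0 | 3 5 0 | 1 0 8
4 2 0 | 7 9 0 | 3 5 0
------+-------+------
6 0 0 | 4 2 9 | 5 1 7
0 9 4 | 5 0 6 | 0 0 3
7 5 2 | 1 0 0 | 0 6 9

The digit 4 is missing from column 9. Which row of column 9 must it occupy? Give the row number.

4

Consider where 4 can go in column 9.
r1c9 is out (box 3 already has a 4).
r2c9 is out (row 2 already has a 4).
r6c9 is out (row 6 already has a 4).
So the only cell in column 9 that can hold 4 is r4c9.
That is row 4.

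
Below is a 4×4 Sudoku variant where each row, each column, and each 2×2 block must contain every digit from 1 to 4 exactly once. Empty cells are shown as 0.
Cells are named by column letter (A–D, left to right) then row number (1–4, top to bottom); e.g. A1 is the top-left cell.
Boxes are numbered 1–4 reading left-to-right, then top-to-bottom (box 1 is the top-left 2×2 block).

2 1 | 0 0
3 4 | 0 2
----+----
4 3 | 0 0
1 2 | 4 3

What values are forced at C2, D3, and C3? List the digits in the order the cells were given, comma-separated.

For C2:
  Row 2 already contains {2, 3, 4}.
  Column C already contains {4}.
  Its 2×2 block (box 2) already contains {2}.
  The only value from 1–4 not eliminated is 1, so C2 = 1.
For D3:
  Row 3 already contains {3, 4}.
  Column D already contains {2, 3}.
  Its 2×2 block (box 4) already contains {3, 4}.
  The only value from 1–4 not eliminated is 1, so D3 = 1.
For C3:
  Consider where 2 can go in column C.
  C1 is out (row 1 already has a 2).
  C2 is out (row 2 already has a 2).
  So the only cell in column C that can hold 2 is C3.
  So C3 = 2.

1,1,2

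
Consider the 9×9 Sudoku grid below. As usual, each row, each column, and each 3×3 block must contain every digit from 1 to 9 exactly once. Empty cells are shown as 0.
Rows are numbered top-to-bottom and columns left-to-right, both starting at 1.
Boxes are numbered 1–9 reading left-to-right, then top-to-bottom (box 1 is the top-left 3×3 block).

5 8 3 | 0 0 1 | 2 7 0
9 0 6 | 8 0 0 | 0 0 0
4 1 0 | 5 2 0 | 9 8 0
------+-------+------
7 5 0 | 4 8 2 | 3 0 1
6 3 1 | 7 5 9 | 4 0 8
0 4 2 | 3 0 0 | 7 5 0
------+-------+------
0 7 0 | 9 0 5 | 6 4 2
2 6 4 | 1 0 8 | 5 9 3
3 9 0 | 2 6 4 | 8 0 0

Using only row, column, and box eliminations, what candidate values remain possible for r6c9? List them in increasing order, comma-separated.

Row 6 already contains {2, 3, 4, 5, 7}.
Column 9 already contains {1, 2, 3, 8}.
Its 3×3 block (box 6) already contains {1, 3, 4, 5, 7, 8}.
Removing those from 1–9 leaves {6, 9} as the candidates for r6c9.

6,9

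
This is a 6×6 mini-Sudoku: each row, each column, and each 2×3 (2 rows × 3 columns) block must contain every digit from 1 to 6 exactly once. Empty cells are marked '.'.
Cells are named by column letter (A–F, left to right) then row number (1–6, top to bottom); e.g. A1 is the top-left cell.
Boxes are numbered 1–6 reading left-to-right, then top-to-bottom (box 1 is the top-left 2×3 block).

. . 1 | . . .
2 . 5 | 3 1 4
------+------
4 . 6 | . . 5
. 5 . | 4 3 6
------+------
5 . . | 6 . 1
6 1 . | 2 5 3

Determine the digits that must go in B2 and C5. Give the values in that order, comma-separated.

6,3

For B2:
  Row 2 already contains {1, 2, 3, 4, 5}.
  Column B already contains {1, 5}.
  Its 2×3 block (box 1) already contains {1, 2, 5}.
  The only value from 1–6 not eliminated is 6, so B2 = 6.
For C5:
  Consider where 3 can go in column C.
  C4 is out (row 4 already has a 3).
  C6 is out (row 6 already has a 3).
  So the only cell in column C that can hold 3 is C5.
  So C5 = 3.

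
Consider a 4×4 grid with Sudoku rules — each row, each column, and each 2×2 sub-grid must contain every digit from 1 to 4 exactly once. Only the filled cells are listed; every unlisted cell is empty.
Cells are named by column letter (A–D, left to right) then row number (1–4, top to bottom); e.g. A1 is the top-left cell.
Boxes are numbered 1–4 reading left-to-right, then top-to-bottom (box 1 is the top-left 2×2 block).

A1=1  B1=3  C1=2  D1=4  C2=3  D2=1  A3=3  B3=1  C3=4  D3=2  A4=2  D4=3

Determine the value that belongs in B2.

Cell B2 itself could take any of {2, 4} by direct elimination.
Consider where 2 can go in column B.
B4 is out (row 4 already has a 2).
So the only cell in column B that can hold 2 is B2.
Therefore B2 = 2.

2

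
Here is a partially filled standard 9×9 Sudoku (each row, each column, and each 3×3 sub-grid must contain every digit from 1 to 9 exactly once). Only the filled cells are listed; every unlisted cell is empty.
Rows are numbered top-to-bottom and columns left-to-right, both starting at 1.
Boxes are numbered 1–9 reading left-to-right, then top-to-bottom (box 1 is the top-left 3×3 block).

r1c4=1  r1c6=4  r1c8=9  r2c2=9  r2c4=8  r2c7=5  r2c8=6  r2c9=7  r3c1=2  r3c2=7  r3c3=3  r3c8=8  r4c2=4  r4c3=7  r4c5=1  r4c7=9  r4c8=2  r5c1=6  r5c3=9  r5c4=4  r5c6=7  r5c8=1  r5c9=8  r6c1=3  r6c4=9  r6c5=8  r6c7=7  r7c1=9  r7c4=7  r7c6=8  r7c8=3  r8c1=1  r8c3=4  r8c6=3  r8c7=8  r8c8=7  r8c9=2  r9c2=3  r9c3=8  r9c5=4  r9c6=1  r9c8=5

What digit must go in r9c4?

Cell r9c4 itself could take any of {2, 6} by direct elimination.
Consider where 2 can go in row 9.
r9c1 is out (column 1 already has a 2).
r9c7 is out (box 9 already has a 2).
r9c9 is out (column 9 already has a 2).
So the only cell in row 9 that can hold 2 is r9c4.
Therefore r9c4 = 2.

2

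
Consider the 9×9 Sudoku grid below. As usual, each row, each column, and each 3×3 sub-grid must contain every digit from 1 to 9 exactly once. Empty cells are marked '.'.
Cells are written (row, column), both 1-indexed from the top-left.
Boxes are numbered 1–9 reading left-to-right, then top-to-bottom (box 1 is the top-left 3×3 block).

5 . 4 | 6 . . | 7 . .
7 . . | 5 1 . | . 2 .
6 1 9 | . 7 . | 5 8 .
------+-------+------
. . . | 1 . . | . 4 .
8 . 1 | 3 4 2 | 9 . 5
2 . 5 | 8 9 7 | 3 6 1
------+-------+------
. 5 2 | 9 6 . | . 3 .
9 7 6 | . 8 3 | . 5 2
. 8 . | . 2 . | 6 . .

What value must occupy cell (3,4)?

Cell (3,4) itself could take any of {2, 4} by direct elimination.
Consider where 2 can go in box 2.
(1,5) is out (column 5 already has a 2).
(1,6) is out (column 6 already has a 2).
(2,6) is out (row 2 already has a 2).
(3,6) is out (column 6 already has a 2).
So the only cell in box 2 that can hold 2 is (3,4).
Therefore (3,4) = 2.

2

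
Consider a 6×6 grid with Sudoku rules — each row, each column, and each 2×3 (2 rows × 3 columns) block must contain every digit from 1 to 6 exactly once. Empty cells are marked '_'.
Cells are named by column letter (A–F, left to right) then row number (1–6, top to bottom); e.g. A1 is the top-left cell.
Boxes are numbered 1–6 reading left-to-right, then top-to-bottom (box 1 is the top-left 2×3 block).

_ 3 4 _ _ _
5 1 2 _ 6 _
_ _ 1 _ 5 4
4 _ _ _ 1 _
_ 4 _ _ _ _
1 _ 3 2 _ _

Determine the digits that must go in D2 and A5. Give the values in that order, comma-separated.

For D2:
  Consider where 4 can go in column D.
  D1 is out (row 1 already has a 4).
  D3 is out (row 3 already has a 4).
  D4 is out (row 4 already has a 4).
  D5 is out (row 5 already has a 4).
  So the only cell in column D that can hold 4 is D2.
  So D2 = 4.
For A5:
  Consider where 2 can go in box 5.
  C5 is out (column C already has a 2).
  B6 is out (row 6 already has a 2).
  So the only cell in box 5 that can hold 2 is A5.
  So A5 = 2.

4,2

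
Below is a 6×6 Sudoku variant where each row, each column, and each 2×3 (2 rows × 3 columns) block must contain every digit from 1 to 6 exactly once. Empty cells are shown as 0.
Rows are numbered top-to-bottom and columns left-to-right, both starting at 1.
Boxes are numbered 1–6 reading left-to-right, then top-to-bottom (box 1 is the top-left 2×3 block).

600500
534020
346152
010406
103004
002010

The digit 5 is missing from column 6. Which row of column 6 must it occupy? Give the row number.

6

Consider where 5 can go in column 6.
r1c6 is out (row 1 already has a 5).
r2c6 is out (row 2 already has a 5).
So the only cell in column 6 that can hold 5 is r6c6.
That is row 6.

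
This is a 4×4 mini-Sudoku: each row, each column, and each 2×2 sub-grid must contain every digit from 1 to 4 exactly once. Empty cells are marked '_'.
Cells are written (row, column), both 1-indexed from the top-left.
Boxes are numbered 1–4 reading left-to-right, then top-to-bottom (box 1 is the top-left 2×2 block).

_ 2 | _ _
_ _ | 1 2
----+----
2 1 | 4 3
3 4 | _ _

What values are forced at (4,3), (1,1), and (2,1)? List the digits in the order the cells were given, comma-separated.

2,1,4

For (4,3):
  Row 4 already contains {3, 4}.
  Column 3 already contains {1, 4}.
  Its 2×2 block (box 4) already contains {3, 4}.
  The only value from 1–4 not eliminated is 2, so (4,3) = 2.
For (1,1):
  Consider where 1 can go in column 1.
  (2,1) is out (row 2 already has a 1).
  So the only cell in column 1 that can hold 1 is (1,1).
  So (1,1) = 1.
For (2,1):
  Row 2 already contains {1, 2}.
  Column 1 already contains {2, 3}.
  Its 2×2 block (box 1) already contains {2}.
  The only value from 1–4 not eliminated is 4, so (2,1) = 4.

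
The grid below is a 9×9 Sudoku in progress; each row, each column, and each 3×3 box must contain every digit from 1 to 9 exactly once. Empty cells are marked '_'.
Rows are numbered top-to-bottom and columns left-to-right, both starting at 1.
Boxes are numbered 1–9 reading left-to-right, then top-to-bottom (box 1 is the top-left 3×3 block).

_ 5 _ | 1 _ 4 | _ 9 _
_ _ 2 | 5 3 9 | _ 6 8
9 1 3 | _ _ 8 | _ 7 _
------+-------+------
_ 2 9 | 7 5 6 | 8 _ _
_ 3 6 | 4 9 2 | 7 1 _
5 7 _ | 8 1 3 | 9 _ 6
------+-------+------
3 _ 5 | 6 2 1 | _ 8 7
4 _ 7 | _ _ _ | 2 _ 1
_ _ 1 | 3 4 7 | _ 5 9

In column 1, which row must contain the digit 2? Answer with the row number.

9

Consider where 2 can go in column 1.
r1c1 is out (box 1 already has a 2).
r2c1 is out (row 2 already has a 2).
r4c1 is out (row 4 already has a 2).
r5c1 is out (row 5 already has a 2).
So the only cell in column 1 that can hold 2 is r9c1.
That is row 9.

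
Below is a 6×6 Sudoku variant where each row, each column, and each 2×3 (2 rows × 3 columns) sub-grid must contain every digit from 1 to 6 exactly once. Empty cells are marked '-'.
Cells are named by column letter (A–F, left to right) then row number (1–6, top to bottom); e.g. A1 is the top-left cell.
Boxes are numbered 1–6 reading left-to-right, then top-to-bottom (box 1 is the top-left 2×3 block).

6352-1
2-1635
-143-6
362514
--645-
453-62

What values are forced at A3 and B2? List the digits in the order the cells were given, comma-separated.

5,4

For A3:
  Row 3 already contains {1, 3, 4, 6}.
  Column A already contains {2, 3, 4, 6}.
  Its 2×3 block (box 3) already contains {1, 2, 3, 4, 6}.
  The only value from 1–6 not eliminated is 5, so A3 = 5.
For B2:
  Row 2 already contains {1, 2, 3, 5, 6}.
  Column B already contains {1, 3, 5, 6}.
  Its 2×3 block (box 1) already contains {1, 2, 3, 5, 6}.
  The only value from 1–6 not eliminated is 4, so B2 = 4.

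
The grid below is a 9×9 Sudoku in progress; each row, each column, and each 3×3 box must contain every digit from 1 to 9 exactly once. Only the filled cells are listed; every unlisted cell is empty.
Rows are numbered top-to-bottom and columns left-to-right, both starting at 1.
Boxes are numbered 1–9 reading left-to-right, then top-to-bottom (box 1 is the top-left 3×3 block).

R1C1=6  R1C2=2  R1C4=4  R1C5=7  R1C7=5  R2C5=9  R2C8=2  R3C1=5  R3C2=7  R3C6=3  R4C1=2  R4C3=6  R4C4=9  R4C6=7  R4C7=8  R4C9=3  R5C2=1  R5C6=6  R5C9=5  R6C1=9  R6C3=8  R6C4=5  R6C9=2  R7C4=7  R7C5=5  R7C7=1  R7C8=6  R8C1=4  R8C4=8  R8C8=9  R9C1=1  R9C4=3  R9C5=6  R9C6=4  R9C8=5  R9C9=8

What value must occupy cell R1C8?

Cell R1C8 itself could take any of {1, 3, 8} by direct elimination.
Consider where 3 can go in column 8.
R3C8 is out (row 3 already has a 3).
R4C8 is out (row 4 already has a 3).
R5C8 is out (box 6 already has a 3).
R6C8 is out (box 6 already has a 3).
So the only cell in column 8 that can hold 3 is R1C8.
Therefore R1C8 = 3.

3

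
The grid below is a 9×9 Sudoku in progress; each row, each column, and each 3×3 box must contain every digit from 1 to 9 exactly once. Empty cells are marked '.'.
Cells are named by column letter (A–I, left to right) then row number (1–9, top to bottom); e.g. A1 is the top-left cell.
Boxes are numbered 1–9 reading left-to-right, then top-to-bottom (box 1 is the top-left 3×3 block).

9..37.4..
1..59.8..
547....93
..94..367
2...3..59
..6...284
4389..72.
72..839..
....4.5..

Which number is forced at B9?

Cell B9 itself could take any of {1, 6, 9} by direct elimination.
Consider where 9 can go in box 7.
C8 is out (row 8 already has a 9).
A9 is out (column A already has a 9).
C9 is out (column C already has a 9).
So the only cell in box 7 that can hold 9 is B9.
Therefore B9 = 9.

9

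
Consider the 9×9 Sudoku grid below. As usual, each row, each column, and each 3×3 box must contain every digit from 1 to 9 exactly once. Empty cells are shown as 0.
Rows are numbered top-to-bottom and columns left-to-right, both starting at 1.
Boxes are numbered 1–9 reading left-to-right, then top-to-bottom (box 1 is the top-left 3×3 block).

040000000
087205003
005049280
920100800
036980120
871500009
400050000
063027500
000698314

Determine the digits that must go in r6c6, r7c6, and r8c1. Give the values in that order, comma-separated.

2,1,1

For r6c6:
  Consider where 2 can go in column 6.
  r1c6 is out (box 2 already has a 2).
  r4c6 is out (row 4 already has a 2).
  r5c6 is out (row 5 already has a 2).
  r7c6 is out (box 8 already has a 2).
  So the only cell in column 6 that can hold 2 is r6c6.
  So r6c6 = 2.
For r7c6:
  Consider where 1 can go in box 8.
  r7c4 is out (column 4 already has a 1).
  r8c4 is out (column 4 already has a 1).
  So the only cell in box 8 that can hold 1 is r7c6.
  So r7c6 = 1.
For r8c1:
  Row 8 already contains {2, 3, 5, 6, 7}.
  Column 1 already contains {4, 8, 9}.
  Its 3×3 block (box 7) already contains {3, 4, 6}.
  The only value from 1–9 not eliminated is 1, so r8c1 = 1.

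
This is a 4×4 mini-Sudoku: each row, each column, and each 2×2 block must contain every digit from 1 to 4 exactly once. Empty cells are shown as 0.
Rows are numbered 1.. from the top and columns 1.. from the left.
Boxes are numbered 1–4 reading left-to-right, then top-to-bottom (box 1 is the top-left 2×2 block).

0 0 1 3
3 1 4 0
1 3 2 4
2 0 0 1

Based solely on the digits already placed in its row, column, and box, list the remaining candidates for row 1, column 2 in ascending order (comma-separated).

Row 1 already contains {1, 3}.
Column 2 already contains {1, 3}.
Its 2×2 block (box 1) already contains {1, 3}.
Removing those from 1–4 leaves {2, 4} as the candidates for row 1, column 2.

2,4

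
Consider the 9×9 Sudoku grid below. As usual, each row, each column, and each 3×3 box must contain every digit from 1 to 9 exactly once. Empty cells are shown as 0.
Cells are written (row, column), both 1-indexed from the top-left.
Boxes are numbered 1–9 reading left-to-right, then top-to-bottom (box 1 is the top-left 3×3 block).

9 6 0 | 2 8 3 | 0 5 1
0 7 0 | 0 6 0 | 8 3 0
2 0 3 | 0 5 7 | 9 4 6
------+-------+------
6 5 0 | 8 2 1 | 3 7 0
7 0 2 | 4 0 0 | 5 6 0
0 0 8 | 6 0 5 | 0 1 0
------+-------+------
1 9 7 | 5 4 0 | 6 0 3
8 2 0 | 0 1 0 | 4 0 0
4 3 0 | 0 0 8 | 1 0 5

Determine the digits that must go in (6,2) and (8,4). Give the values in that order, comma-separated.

4,3

For (6,2):
  Row 6 already contains {1, 5, 6, 8}.
  Column 2 already contains {2, 3, 5, 6, 7, 9}.
  Its 3×3 block (box 4) already contains {2, 5, 6, 7, 8}.
  The only value from 1–9 not eliminated is 4, so (6,2) = 4.
For (8,4):
  Consider where 3 can go in row 8.
  (8,3) is out (column 3 already has a 3).
  (8,6) is out (column 6 already has a 3).
  (8,8) is out (column 8 already has a 3).
  (8,9) is out (column 9 already has a 3).
  So the only cell in row 8 that can hold 3 is (8,4).
  So (8,4) = 3.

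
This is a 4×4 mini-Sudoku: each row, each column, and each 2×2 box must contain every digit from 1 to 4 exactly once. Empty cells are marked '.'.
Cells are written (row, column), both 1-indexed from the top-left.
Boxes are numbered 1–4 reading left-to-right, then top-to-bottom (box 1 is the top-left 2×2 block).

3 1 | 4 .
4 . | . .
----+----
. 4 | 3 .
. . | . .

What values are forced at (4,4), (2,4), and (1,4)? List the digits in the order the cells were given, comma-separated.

For (4,4):
  Consider where 4 can go in column 4.
  (1,4) is out (row 1 already has a 4).
  (2,4) is out (row 2 already has a 4).
  (3,4) is out (row 3 already has a 4).
  So the only cell in column 4 that can hold 4 is (4,4).
  So (4,4) = 4.
For (2,4):
  Consider where 3 can go in column 4.
  (1,4) is out (row 1 already has a 3).
  (3,4) is out (row 3 already has a 3).
  (4,4) is out (box 4 already has a 3).
  So the only cell in column 4 that can hold 3 is (2,4).
  So (2,4) = 3.
For (1,4):
  Row 1 already contains {1, 3, 4}.
  Column 4 already contains {}.
  Its 2×2 block (box 2) already contains {4}.
  The only value from 1–4 not eliminated is 2, so (1,4) = 2.

4,3,2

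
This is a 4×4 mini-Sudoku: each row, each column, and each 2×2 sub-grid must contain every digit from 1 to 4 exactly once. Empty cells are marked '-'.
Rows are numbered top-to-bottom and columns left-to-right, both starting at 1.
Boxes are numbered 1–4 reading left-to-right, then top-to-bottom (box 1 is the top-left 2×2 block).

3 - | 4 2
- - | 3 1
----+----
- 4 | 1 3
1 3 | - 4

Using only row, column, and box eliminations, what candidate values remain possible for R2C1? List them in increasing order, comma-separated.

2,4

Row 2 already contains {1, 3}.
Column 1 already contains {1, 3}.
Its 2×2 block (box 1) already contains {3}.
Removing those from 1–4 leaves {2, 4} as the candidates for R2C1.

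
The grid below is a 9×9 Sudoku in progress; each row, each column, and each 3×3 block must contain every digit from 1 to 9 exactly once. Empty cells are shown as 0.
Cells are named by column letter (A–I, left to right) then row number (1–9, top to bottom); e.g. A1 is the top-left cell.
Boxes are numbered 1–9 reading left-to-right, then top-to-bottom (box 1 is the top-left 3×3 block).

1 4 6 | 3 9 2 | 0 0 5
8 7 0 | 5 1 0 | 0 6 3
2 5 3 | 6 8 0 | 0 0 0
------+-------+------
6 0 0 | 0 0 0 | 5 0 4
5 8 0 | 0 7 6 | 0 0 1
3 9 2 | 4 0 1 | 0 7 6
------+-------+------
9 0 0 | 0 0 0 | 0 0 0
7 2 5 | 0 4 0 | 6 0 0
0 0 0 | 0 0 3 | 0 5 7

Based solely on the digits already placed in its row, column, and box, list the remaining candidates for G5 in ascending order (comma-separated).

2,3,9

Row 5 already contains {1, 5, 6, 7, 8}.
Column G already contains {5, 6}.
Its 3×3 block (box 6) already contains {1, 4, 5, 6, 7}.
Removing those from 1–9 leaves {2, 3, 9} as the candidates for G5.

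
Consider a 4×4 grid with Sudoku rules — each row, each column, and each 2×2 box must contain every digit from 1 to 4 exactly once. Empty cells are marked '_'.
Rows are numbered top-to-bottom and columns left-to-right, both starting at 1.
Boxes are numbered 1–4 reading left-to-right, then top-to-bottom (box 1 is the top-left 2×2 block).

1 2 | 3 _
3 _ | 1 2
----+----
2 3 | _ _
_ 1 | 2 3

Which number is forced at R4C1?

Row 4 already contains {1, 2, 3}.
Column 1 already contains {1, 2, 3}.
Its 2×2 block (box 3) already contains {1, 2, 3}.
The only value from 1–4 not eliminated is 4, so R4C1 = 4.

4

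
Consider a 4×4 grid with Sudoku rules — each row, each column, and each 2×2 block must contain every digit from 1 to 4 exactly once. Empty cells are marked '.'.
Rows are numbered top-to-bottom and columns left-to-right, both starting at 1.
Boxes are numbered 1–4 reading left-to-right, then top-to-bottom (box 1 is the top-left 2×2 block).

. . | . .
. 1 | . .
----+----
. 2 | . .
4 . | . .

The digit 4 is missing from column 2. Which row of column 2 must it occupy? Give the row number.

Consider where 4 can go in column 2.
R4C2 is out (row 4 already has a 4).
So the only cell in column 2 that can hold 4 is R1C2.
That is row 1.

1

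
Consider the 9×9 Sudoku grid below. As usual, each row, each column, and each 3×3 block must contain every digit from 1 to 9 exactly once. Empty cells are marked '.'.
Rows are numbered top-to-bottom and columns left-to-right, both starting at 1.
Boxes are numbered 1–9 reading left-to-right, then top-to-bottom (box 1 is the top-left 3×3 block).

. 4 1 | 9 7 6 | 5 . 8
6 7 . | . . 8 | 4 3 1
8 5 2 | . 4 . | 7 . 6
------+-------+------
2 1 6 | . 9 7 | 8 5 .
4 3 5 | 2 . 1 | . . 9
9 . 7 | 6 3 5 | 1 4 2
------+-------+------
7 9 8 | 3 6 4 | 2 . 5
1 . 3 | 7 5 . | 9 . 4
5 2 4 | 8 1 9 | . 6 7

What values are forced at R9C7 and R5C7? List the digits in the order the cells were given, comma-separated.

3,6

For R9C7:
  Row 9 already contains {1, 2, 4, 5, 6, 7, 8, 9}.
  Column 7 already contains {1, 2, 4, 5, 7, 8, 9}.
  Its 3×3 block (box 9) already contains {2, 4, 5, 6, 7, 9}.
  The only value from 1–9 not eliminated is 3, so R9C7 = 3.
For R5C7:
  Row 5 already contains {1, 2, 3, 4, 5, 9}.
  Column 7 already contains {1, 2, 4, 5, 7, 8, 9}.
  Its 3×3 block (box 6) already contains {1, 2, 4, 5, 8, 9}.
  The only value from 1–9 not eliminated is 6, so R5C7 = 6.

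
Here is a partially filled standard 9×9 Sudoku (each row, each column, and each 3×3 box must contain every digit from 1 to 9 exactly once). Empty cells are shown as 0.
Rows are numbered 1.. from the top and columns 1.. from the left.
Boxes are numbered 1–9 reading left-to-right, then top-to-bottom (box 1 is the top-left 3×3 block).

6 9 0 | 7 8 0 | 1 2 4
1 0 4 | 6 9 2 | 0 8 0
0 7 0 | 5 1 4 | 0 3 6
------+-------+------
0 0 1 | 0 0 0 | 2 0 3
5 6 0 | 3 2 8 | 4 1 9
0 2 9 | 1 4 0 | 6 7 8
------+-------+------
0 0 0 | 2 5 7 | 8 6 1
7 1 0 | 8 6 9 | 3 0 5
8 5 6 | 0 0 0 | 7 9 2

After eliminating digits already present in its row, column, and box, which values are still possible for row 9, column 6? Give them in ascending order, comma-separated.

Row 9 already contains {2, 5, 6, 7, 8, 9}.
Column 6 already contains {2, 4, 7, 8, 9}.
Its 3×3 block (box 8) already contains {2, 5, 6, 7, 8, 9}.
Removing those from 1–9 leaves {1, 3} as the candidates for row 9, column 6.

1,3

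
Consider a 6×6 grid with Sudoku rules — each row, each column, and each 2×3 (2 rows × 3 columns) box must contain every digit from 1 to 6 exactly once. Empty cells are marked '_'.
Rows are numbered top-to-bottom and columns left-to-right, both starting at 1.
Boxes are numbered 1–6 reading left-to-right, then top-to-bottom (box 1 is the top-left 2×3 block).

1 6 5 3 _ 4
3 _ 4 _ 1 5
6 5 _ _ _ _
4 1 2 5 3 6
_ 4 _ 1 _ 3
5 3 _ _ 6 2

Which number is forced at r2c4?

6

Cell r2c4 itself could take any of {2, 6} by direct elimination.
Consider where 6 can go in column 4.
r3c4 is out (row 3 already has a 6).
r6c4 is out (row 6 already has a 6).
So the only cell in column 4 that can hold 6 is r2c4.
Therefore r2c4 = 6.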